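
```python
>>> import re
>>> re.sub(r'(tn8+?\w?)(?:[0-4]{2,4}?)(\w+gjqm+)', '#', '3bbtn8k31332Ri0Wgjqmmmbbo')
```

'3bb#bbo'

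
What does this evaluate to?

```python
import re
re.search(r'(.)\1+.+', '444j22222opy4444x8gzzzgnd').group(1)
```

'4'

A backreference is literal: `\1` must see the identical characters the first group matched.
`re.search` scans for the first position where the pattern succeeds.
The match spans [0:25] → '444j22222opy4444x8gzzzgnd'.
Captured: group 1 = '4'.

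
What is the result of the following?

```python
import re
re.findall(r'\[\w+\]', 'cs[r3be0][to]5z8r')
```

Scanning left to right: at [2:9] → '[r3be0]'; at [9:13] → '[to]'.
`findall` yields the raw match text (2 of them) because the pattern has no groups.

['[r3be0]', '[to]']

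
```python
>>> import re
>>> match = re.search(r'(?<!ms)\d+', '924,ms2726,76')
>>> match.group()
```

Because the assertion is negative and zero-width, positions next to the forbidden text are skipped.
The match spans [0:3] → '924'.

'924'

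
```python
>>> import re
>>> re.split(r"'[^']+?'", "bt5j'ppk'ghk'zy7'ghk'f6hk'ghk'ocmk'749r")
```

['bt5j', 'ghk', 'ghk', 'ghk', '749r']

The string is cut at each match, leaving 5 pieces.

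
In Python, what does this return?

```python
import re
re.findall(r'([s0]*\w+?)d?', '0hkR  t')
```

['0h', 'k', 'R', 't']

Because the quantifier is non-greedy, it stops expanding at the earliest point where the rest of the pattern can succeed.
Because there's exactly one group, `findall` drops the full match and keeps group 1 from each hit.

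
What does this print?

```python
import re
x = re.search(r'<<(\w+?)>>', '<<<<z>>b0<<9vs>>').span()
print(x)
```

(2, 7)

The match spans [2:7] → '<<z>>'.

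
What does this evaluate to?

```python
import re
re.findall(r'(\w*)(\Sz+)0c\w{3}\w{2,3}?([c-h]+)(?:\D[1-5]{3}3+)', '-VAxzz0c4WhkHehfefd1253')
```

[('VAx', 'zz', 'ehfef')]

The pattern matches zero or more of a word character (captured); then a non-whitespace character, then one or more of a literal 'z' (captured); then the literal '0c', then exactly 3 of a word character, then 2 to 3 of a word character (lazy); then one or more of a character in [c-h] (captured); then a non-digit, then exactly 3 of a character in [1-5], then one or more of the literal '3' (non-capturing group).
The `?` after the quantifier makes it lazy — it takes as little as possible before letting the rest of the pattern try.
Scanning left to right: at [1:23] match 'VAxzz0c4WhkHehfefd1253', groups = ('VAx', 'zz', 'ehfef').
Multiple groups make `findall` return tuples — one 3-tuple for the one match.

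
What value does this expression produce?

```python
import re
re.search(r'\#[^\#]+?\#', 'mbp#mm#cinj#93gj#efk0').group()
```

The match spans [3:7] → '#mm#'.

'#mm#'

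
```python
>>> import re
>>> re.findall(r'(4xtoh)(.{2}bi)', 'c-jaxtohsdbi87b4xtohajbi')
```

With 2 capturing groups, `findall` returns a 2-tuple per match.

[('4xtoh', 'ajbi')]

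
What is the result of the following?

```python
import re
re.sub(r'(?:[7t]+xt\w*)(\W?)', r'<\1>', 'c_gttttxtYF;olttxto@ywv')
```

'c_g<;>ol<@>ywv'

The replacement refers to a captured group, so each match is rewritten using its own captured text.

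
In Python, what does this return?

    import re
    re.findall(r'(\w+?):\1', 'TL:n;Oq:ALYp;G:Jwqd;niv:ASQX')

[]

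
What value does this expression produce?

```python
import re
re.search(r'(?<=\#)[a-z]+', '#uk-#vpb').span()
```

The `(?=…)`/`(?<=…)` assertion just peeks at neighbouring text; it doesn't advance the match position.
`re.search` tries every starting position until one works.
The match spans [1:3] → 'uk'.

(1, 3)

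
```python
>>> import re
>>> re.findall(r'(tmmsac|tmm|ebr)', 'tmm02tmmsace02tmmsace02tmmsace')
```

['tmm', 'tmmsac', 'tmmsac', 'tmmsac']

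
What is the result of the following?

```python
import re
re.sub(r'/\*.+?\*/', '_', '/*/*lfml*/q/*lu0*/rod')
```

Matches: at [0:10] → '/*/*lfml*/'; at [11:18] → '/*lu0*/'.
Each match is replaced by '_'.

'_q_rod'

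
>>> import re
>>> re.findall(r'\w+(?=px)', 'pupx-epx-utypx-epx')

['pu', 'e', 'uty', 'e']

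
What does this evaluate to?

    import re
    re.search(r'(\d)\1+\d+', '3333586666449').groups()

('3',)

The backreference `\1` re-matches whatever the first group consumed, character for character.
`re.search` tries every starting position until one works.
The match spans [0:13] → '3333586666449'.
Captured: group 1 = '3'.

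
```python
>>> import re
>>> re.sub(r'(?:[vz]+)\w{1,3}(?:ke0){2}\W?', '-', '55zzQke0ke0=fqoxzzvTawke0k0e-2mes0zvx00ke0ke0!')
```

'55-fqoxzzvTawke0k0e-2mes0-'

Pattern: one or more of one of [vz] (non-capturing group); then 1 to 3 of a word character; then the literal 'ke0' repeated 2 times, then optionally a non-word character.
Matches: at [2:12] → 'zzQke0ke0='; at [34:46] → 'zvx00ke0ke0!'.
`sub` substitutes '-' at each match site.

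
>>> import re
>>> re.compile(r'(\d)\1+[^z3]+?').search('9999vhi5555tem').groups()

`\1` has to match the exact text group 1 already captured.
Unlike `match`, `search` isn't anchored — it looks for the pattern anywhere in the string.
The match spans [0:5] → '9999v'.
Captured: group 1 = '9'.

('9',)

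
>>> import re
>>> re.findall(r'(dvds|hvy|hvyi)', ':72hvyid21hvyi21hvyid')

Branches in `(...|...)` are attempted left-to-right; the first branch that allows the whole pattern to succeed is taken.
`findall` collects group 1 from each match (3 total).

['hvy', 'hvy', 'hvy']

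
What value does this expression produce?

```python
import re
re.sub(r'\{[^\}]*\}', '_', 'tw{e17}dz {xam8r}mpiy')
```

'tw_dz _mpiy'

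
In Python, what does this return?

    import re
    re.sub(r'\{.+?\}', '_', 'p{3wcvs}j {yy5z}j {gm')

'p_j _j {gm'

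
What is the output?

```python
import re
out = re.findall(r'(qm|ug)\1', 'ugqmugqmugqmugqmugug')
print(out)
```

A backreference is literal: `\1` must see the identical characters the first group matched.
Walking the string: at [16:20] match 'ugug', group 1 = 'ug'.
One capturing group, so `findall` returns just the captured substring from the one match — 1 in all.

['ug']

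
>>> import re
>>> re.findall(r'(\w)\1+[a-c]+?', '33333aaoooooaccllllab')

`\1` is not a pattern — it's the concrete string captured by group 1, re-applied verbatim.
Because there's exactly one group, `findall` drops the full match and keeps group 1 from each hit.

['3', 'o', 'l']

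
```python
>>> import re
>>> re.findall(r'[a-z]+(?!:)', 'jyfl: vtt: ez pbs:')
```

['jyf', 'vt', 'ez', 'pb']

The negative lookaround is zero-width — it rules out positions where the adjacent text would match, without consuming anything.
Walking the string: at [0:3] → 'jyf'; at [6:8] → 'vt'; at [11:13] → 'ez'; at [14:16] → 'pb'.
`findall` yields the raw match text (4 of them) because the pattern has no groups.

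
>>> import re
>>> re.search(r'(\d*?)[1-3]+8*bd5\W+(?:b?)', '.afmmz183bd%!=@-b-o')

Pattern: zero or more of a digit (lazy) (captured); then one or more of a character in [1-3], then zero or more of a literal '8', then the literal 'bd5'; then one or more of a non-word character; then optionally a literal 'b' (non-capturing group).
`re.search` scans for the first position where the pattern succeeds.
Here no position works, so the call returns None.

None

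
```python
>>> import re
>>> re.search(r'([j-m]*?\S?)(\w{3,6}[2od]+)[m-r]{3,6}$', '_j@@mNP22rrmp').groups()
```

The match spans [3:13] → '@mNP22rrmp'.
Captured: group 1 = '@', group 2 = 'mNP22'.

('@', 'mNP22')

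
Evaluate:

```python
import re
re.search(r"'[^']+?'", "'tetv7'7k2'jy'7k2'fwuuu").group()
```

`search` walks the string left to right and returns the first match it finds.
The match spans [0:7] → "'tetv7'".

"'tetv7'"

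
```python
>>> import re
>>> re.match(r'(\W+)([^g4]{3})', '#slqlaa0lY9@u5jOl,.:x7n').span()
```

The pattern matches one or more of a non-word character (captured); then exactly 3 of any character except [g4] (captured).
`re.match` only tries the pattern at the start of the string.
The match spans [0:4] → '#slq'.
Captured: group 1 = '#', group 2 = 'slq'.

(0, 4)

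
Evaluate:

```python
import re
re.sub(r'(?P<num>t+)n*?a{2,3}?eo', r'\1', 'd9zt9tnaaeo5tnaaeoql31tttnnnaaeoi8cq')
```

The replacement refers to a captured group, so each match is rewritten using its own captured text.

'd9zt9t5tql31ttti8cq'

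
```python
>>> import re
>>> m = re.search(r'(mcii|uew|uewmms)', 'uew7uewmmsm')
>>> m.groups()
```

The match spans [0:3] → 'uew'.
Captured: group 1 = 'uew'.

('uew',)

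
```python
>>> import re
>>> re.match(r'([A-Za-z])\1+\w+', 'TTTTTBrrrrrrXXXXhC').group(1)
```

'T'

The match spans [0:18] → 'TTTTTBrrrrrrXXXXhC'.
Captured: group 1 = 'T'.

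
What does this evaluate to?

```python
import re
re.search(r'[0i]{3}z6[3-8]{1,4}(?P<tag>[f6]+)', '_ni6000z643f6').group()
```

'000z643f6'

Pattern: exactly 3 of one of [0i], then the literal 'z6', then 1 to 4 of a character in [3-8]; then one or more of one of [f6] (captured as 'tag').
Unlike `match`, `search` isn't anchored — it looks for the pattern anywhere in the string.
The match spans [4:13] → '000z643f6'.
Captured: group 1 = 'f6'.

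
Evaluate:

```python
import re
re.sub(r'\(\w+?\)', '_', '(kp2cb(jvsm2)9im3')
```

'(kp2cb_9im3'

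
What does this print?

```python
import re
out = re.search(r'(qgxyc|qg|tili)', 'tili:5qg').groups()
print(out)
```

('tili',)

`re.search` tries every starting position until one works.
The match spans [0:4] → 'tili'.
Captured: group 1 = 'tili'.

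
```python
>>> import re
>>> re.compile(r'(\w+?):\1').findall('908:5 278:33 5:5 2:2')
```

['5', '2']

`\1` is not a pattern — it's the concrete string captured by group 1, re-applied verbatim.
Scanning left to right: at [13:16] match '5:5', group 1 = '5'; at [17:20] match '2:2', group 1 = '2'.
Because there's exactly one group, `findall` drops the full match and keeps group 1 from each hit.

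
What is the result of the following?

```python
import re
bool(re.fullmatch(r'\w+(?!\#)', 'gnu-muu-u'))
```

False

`(?!…)`/`(?<!…)` only lets a position through if the neighbouring text does NOT match; no characters are consumed.
`re.fullmatch` requires the pattern to consume the entire string.
Here the string isn't matched end-to-end, so the call returns None, and `bool(None)` is False.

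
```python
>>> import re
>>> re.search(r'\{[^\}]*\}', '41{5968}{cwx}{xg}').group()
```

'{5968}'

`re.search` scans for the first position where the pattern succeeds.
The match spans [2:8] → '{5968}'.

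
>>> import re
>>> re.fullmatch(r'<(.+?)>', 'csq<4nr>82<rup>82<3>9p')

For `fullmatch`, every character of the input must be accounted for by the pattern.
Here the string isn't matched end-to-end, so the call returns None.

None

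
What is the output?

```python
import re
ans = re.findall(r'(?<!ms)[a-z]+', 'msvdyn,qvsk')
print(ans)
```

The negative lookaround is zero-width — it rules out positions where the adjacent text would match, without consuming anything.
With no groups in the pattern, `findall` gives back each whole match — 2 here.

['msvdyn', 'qvsk']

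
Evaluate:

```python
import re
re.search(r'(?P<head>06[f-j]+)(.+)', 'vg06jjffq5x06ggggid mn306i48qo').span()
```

(2, 30)

This matches the literal '06', then one or more of a character in [f-j] (captured as 'head'); then one or more of any character (captured).
The match spans [2:30] → '06jjffq5x06ggggid mn306i48qo'.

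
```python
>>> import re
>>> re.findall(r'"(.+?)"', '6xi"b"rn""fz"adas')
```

Walking the string: at [3:6] match '"b"', group 1 = 'b'; at [8:13] match '""fz"', group 1 = '"fz'.
`findall` collects group 1 from each match (2 total).

['b', '"fz']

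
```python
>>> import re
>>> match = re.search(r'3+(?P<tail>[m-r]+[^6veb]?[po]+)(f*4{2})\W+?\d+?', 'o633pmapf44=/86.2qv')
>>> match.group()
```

'33pmapf44=/8'

This matches one or more of a literal '3'; then one or more of a character in [m-r], then optionally any character except [6veb], then one or more of one of [po] (captured as 'tail'); then zero or more of a literal 'f', then exactly 2 of the literal '4' (captured); then one or more of a non-word character (lazy); then one or more of a digit (lazy).
Unlike `match`, `search` isn't anchored — it looks for the pattern anywhere in the string.
The match spans [2:14] → '33pmapf44=/8'.
Captured: group 1 = 'pmap', group 2 = 'f44'.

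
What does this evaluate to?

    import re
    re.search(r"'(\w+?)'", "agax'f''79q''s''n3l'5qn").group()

Unlike `match`, `search` isn't anchored — it looks for the pattern anywhere in the string.
The match spans [4:7] → "'f'".
Captured: group 1 = 'f'.

"'f'"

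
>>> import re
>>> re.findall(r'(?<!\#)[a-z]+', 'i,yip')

['i', 'yip']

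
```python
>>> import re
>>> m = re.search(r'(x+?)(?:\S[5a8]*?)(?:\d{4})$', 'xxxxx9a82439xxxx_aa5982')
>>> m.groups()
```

Pattern: one or more of a literal 'x' (lazy) (captured); then a non-whitespace character, then zero or more of one of [5a8] (lazy) (non-capturing group); then exactly 4 of a digit (non-capturing group); then anchored at the end.
`search` walks the string left to right and returns the first match it finds.
The match spans [12:23] → 'xxxx_aa5982'.
Captured: group 1 = 'xxxx'.

('xxxx',)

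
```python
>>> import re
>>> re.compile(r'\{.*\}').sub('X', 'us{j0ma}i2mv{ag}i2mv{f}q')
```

Matches: at [2:23] → '{j0ma}i2mv{ag}i2mv{f}'.
`sub` substitutes 'X' at each match site.

'usXq'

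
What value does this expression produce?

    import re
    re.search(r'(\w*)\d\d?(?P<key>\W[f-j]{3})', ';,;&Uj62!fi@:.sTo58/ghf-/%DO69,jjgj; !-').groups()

('sTo5', '/ghf')

The match spans [14:23] → 'sTo58/ghf'.
Captured: group 1 = 'sTo5', group 2 = '/ghf'.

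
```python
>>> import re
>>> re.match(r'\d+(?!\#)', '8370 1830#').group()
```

'8370'

`(?!…)`/`(?<!…)` only lets a position through if the neighbouring text does NOT match; no characters are consumed.
With `match`, the pattern is implicitly anchored at the beginning.
The match spans [0:4] → '8370'.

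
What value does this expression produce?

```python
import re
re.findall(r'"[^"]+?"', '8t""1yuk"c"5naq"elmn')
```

Scanning left to right: at [3:9] → '"1yuk"'; at [10:16] → '"5naq"'.
No capturing groups, so `findall` returns the 2 full match strings.

['"1yuk"', '"5naq"']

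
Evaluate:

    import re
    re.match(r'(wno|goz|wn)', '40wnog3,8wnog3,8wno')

None

`re.match` only tries the pattern at the start of the string.
Here the string doesn't start with a match, so the call returns None.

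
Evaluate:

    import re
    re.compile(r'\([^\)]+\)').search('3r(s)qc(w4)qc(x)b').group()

`search` walks the string left to right and returns the first match it finds.
The match spans [2:5] → '(s)'.

'(s)'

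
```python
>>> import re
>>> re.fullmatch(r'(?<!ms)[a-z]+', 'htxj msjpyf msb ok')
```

None

`re.fullmatch` is like wrapping the pattern in `^…$` (in single-line mode).
Here the string isn't matched end-to-end, so the call returns None.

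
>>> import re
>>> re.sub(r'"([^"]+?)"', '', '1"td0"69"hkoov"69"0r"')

'16969'

Each match is replaced by ''.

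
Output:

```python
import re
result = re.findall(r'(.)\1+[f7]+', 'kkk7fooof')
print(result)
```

['k', 'o']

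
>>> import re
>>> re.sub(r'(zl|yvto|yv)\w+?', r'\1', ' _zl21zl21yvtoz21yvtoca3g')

' _zl1zl1yvto21yvtoa3g'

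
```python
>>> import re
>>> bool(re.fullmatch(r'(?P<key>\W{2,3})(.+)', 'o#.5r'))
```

`fullmatch` succeeds only if the pattern covers the string from start to end.
Here the pattern can't cover the whole string, so the call returns None, and `bool(None)` is False.

False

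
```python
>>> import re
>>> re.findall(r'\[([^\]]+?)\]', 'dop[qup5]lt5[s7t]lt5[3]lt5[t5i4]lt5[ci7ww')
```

Matches: at [3:9] match '[qup5]', group 1 = 'qup5'; at [12:17] match '[s7t]', group 1 = 's7t'; at [20:23] match '[3]', group 1 = '3'; at [26:32] match '[t5i4]', group 1 = 't5i4'.
With a single group, `findall` returns only what that group captured — 4 items.

['qup5', 's7t', '3', 't5i4']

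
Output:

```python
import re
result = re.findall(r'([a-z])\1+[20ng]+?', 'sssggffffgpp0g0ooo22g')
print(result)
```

['s', 'f', 'p', 'o']

After group 1 captures some text, `\1` only succeeds where that same text appears again.
Matches: at [0:4] match 'sssg', group 1 = 's'; at [5:10] match 'ffffg', group 1 = 'f'; at [10:13] match 'pp0', group 1 = 'p'; at [15:19] match 'ooo2', group 1 = 'o'.
One capturing group, so `findall` returns just the captured substring from each match — 4 in all.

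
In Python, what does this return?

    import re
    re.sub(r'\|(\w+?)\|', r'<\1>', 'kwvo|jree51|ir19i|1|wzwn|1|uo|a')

Each match is replaced using the text its own group 1 captured.

'kwvo<jree51>ir19i<1>wzwn<1>uo|a'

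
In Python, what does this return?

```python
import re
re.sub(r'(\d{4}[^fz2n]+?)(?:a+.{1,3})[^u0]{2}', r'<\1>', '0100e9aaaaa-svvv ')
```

This matches exactly 4 of a digit, then one or more of any character except [fz2n] (lazy) (captured); then one or more of a literal 'a', then 1 to 3 of any character (non-capturing group); then exactly 2 of any character except [u0].
A non-greedy quantifier consumes as few characters as it can — just enough that the remainder of the pattern still matches from where it stops; whatever follows it matches normally.
Matches: at [0:16] → '0100e9aaaaa-svvv'.
The replacement refers to a captured group, so each match is rewritten using its own captured text.

'<0100e9> '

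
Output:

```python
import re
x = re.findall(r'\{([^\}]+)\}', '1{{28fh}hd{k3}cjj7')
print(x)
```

['{28fh', 'k3']

Scanning left to right: at [1:8] match '{{28fh}', group 1 = '{28fh'; at [10:14] match '{k3}', group 1 = 'k3'.
Because there's exactly one group, `findall` drops the full match and keeps group 1 from each hit.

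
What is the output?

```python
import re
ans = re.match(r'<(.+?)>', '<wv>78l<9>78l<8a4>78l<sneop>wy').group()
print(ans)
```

<wv>

With `match`, the pattern is implicitly anchored at the beginning.
The match spans [0:4] → '<wv>'.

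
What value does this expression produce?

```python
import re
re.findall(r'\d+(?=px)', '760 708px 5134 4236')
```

Lookahead/lookbehind check context without consuming it, so the matched span excludes the asserted characters.
No capturing groups, so `findall` returns the 1 full match string.

['708']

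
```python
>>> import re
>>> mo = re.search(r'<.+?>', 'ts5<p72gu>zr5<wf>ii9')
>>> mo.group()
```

Lazy quantifiers expand one character at a time until the remainder of the pattern can match.
Unlike `match`, `search` isn't anchored — it looks for the pattern anywhere in the string.
The match spans [3:10] → '<p72gu>'.

'<p72gu>'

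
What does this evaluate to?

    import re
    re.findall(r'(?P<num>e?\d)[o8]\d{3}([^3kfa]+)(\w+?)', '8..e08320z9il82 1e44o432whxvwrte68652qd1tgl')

Pattern: optionally the literal 'e', then a digit (captured as 'num'); then one of [o8], then exactly 3 of a digit; then one or more of any character except [3kfa] (captured); then one or more of a word character (lazy) (captured).
With the lazy modifier that quantifier settles for the fewest repetitions that let the rest of the pattern succeed (the atoms after it are unaffected and can still be greedy).
Matches: at [3:23] match 'e08320z9il82 1e44o43', groups = ('e0', 'z9il82 1e44o4', '3'); at [31:43] match 'e68652qd1tgl', groups = ('e6', 'qd1tg', 'l').
Multiple groups make `findall` return tuples — one 3-tuple for each match.

[('e0', 'z9il82 1e44o4', '3'), ('e6', 'qd1tg', 'l')]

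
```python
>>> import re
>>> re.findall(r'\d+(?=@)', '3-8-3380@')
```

['3380']

The lookaround is zero-width — it requires the adjacent text to match without consuming it, so the asserted text isn't part of the match.
Walking the string: at [4:8] → '3380'.
`findall` yields the raw match text (1 of them) because the pattern has no groups.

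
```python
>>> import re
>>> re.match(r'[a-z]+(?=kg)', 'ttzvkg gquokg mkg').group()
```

'ttzv'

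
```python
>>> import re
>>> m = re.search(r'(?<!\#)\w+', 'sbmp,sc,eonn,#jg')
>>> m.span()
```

(0, 4)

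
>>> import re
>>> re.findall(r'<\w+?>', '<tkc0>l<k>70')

['<tkc0>', '<k>']

`findall` yields the raw match text (2 of them) because the pattern has no groups.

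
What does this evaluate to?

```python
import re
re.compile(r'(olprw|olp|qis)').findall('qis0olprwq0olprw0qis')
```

Alternation isn't longest-match — the leftmost alternative that fits at this position is chosen.
Walking the string: at [0:3] match 'qis', group 1 = 'qis'; at [4:9] match 'olprw', group 1 = 'olprw'; at [11:16] match 'olprw', group 1 = 'olprw'; at [17:20] match 'qis', group 1 = 'qis'.
One capturing group, so `findall` returns just the captured substring from each match — 4 in all.

['qis', 'olprw', 'olprw', 'qis']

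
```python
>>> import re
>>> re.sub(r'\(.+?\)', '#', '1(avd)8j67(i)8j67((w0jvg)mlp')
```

'1#8j67#8j67#mlp'

Lazy quantifiers expand one character at a time until the remainder of the pattern can match.
Matches: at [1:6] → '(avd)'; at [10:13] → '(i)'; at [17:25] → '((w0jvg)'.
`sub` substitutes '#' at each match site.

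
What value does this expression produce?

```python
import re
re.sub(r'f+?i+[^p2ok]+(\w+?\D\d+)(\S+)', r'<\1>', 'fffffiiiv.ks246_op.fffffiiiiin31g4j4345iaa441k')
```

The replacement refers to a captured group, so each match is rewritten using its own captured text.

'<ks246>'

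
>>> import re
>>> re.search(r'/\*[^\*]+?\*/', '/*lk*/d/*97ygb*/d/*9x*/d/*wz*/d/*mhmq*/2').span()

(0, 6)

`re.search` tries every starting position until one works.
The match spans [0:6] → '/*lk*/'.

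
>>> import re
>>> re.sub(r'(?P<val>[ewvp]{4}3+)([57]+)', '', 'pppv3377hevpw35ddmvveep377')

'hddmv'

The pattern matches exactly 4 of one of [ewvp], then one or more of a literal '3' (captured as 'val'); then one or more of one of [57] (captured).
Matches: at [0:8] → 'pppv3377'; at [9:15] → 'evpw35'; at [19:26] → 'veep377'.
`sub` substitutes '' at each match site.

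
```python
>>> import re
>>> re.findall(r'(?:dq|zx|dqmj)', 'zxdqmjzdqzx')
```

['zx', 'dq', 'dq', 'zx']

Alternation tries branches left to right and keeps the first one that lets the overall match succeed at that position.
Walking the string: at [0:2] → 'zx'; at [2:4] → 'dq'; at [7:9] → 'dq'; at [9:11] → 'zx'.
Since nothing is captured, `findall` lists the 4 matched substrings directly.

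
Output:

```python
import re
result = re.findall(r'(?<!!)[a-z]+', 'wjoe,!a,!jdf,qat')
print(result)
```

['wjoe', 'df', 'qat']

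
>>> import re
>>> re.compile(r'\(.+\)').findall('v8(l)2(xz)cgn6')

['(l)2(xz)']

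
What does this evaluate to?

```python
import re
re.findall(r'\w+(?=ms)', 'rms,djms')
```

Because the assertion is zero-width, the text it checks is not consumed and won't appear in the result.
Matches: at [0:1] → 'r'; at [4:6] → 'dj'.
With no groups in the pattern, `findall` gives back each whole match — 2 here.

['r', 'dj']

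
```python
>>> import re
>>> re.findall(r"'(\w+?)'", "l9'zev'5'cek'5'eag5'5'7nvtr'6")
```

`findall` collects group 1 from each match (4 total).

['zev', 'cek', 'eag5', '7nvtr']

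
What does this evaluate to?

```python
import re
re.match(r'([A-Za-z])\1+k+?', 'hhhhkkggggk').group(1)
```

'h'

`\1` has to match the exact text group 1 already captured.
With `match`, the pattern is implicitly anchored at the beginning.
The match spans [0:5] → 'hhhhk'.
Captured: group 1 = 'h'.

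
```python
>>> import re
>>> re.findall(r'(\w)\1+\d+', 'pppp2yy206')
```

`\1` is not a pattern — it's the concrete string captured by group 1, re-applied verbatim.
Matches: at [0:5] match 'pppp2', group 1 = 'p'; at [5:10] match 'yy206', group 1 = 'y'.
`findall` collects group 1 from each match (2 total).

['p', 'y']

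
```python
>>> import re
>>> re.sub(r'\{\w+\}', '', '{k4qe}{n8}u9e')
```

'u9e'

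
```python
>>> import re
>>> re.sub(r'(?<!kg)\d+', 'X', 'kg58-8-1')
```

'kg5X-X-X'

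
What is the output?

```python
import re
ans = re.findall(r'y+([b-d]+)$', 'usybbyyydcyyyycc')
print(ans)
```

This matches one or more of a literal 'y'; then one or more of a character in [b-d] (captured); then anchored at the end.
Matches: at [10:16] match 'yyyycc', group 1 = 'cc'.
Because there's exactly one group, `findall` drops the full match and keeps group 1 from the one hit.

['cc']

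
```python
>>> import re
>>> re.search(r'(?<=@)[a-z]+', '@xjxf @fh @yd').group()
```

'xjxf'

The `(?=…)`/`(?<=…)` assertion just peeks at neighbouring text; it doesn't advance the match position.
`re.search` scans for the first position where the pattern succeeds.
The match spans [1:5] → 'xjxf'.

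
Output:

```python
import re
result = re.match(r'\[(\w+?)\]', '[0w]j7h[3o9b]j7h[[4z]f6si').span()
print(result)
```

With `match`, the pattern is implicitly anchored at the beginning.
The match spans [0:4] → '[0w]'.
Captured: group 1 = '0w'.

(0, 4)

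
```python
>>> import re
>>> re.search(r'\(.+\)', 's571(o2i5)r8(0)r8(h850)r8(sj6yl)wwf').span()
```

(4, 32)

Unlike `match`, `search` isn't anchored — it looks for the pattern anywhere in the string.
The match spans [4:32] → '(o2i5)r8(0)r8(h850)r8(sj6yl)'.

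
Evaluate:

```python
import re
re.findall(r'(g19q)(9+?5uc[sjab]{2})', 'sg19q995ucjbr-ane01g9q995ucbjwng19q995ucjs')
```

[('g19q', '995ucjb'), ('g19q', '995ucjs')]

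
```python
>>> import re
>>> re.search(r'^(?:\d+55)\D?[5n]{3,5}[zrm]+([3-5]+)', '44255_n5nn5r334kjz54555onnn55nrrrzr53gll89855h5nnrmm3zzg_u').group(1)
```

Pattern: anchored at the start of the string; then one or more of a digit, then the literal '55' (non-capturing group); then optionally a non-digit, then 3 to 5 of one of [5n], then one or more of one of [zrm]; then one or more of a character in [3-5] (captured).
`re.search` scans for the first position where the pattern succeeds.
The match spans [0:15] → '44255_n5nn5r334'.
Captured: group 1 = '334'.

'334'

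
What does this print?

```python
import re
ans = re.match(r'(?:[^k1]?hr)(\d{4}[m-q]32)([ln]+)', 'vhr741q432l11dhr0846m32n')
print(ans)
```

This matches optionally any character except [k1], then the literal 'hr' (non-capturing group); then exactly 4 of a digit, then a character in [m-q], then the literal '32' (captured); then one or more of one of [ln] (captured).
`match` is anchored at position 0; if the pattern doesn't fit there, it returns None.
Here the string doesn't start with a match, so the call returns None.

None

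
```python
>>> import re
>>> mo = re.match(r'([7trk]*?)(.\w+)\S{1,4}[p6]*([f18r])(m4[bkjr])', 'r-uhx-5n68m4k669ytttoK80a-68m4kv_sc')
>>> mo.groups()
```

The match spans [0:13] → 'r-uhx-5n68m4k'.
Captured: group 1 = 'r', group 2 = '-uhx', group 3 = '8', group 4 = 'm4k'.

('r', '-uhx', '8', 'm4k')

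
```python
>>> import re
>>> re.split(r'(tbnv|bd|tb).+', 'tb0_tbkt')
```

Matches to split on: at [0:8] → 'tb0_tbkt'.
`re.split` interleaves the captured-group text with the surrounding fragments.

['', 'tb', '']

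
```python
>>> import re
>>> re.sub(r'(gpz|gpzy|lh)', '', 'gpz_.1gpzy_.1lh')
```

'_.1y_.1'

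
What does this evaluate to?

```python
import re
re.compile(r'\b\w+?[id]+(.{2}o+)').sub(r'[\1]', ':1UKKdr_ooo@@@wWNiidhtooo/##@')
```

':[r_ooo]@@@[htooo]/##@'

The pattern matches a word boundary (`\b`, zero-width); then one or more of a word character (lazy), then one or more of one of [id]; then exactly 2 of any character, then one or more of a literal 'o' (captured).
The replacement refers to a captured group, so each match is rewritten using its own captured text.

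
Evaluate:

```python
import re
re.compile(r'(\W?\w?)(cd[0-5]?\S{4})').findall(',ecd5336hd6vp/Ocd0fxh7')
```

[(',e', 'cd5336h'), ('/O', 'cd0fxh7')]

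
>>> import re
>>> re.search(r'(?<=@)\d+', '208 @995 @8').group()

'995'

The positive lookaround only admits positions where the adjacent text matches; those characters stay outside the span.
`re.search` scans for the first position where the pattern succeeds.
The match spans [5:8] → '995'.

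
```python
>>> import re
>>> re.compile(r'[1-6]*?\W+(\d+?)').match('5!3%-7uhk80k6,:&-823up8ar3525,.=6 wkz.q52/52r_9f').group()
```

'5!3'

With `match`, the pattern is implicitly anchored at the beginning.
The match spans [0:3] → '5!3'.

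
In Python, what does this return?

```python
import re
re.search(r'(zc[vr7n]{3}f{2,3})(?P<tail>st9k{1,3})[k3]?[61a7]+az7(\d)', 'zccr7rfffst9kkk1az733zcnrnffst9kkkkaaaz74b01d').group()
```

'zcnrnffst9kkkkaaaz74'

The pattern matches the literal 'zc', then exactly 3 of one of [vr7n], then 2 to 3 of the literal 'f' (captured); then the literal 'st9', then 1 to 3 of the literal 'k' (captured as 'tail'); then optionally one of [k3], then one or more of one of [61a7], then the literal 'az7'; then a digit (captured).
The match spans [21:41] → 'zcnrnffst9kkkkaaaz74'.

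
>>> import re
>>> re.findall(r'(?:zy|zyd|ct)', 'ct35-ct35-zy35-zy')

['ct', 'ct', 'zy', 'zy']

`findall` yields the raw match text (4 of them) because the pattern has no groups.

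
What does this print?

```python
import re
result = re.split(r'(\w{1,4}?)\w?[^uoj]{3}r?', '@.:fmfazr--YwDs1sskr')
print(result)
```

Pattern: 1 to 4 of a word character (lazy) (captured); then optionally a word character, then exactly 3 of any character except [uoj], then optionally a literal 'r'.
A non-greedy quantifier consumes as few characters as it can — just enough that the remainder of the pattern still matches from where it stops; whatever follows it matches normally.
Matches to split on: at [3:9] → 'fmfazr'; at [11:16] → 'YwDs1'; at [16:20] → 'sskr'.
The group in the pattern means `split` returns the separators' captures alongside the pieces.

['@.:', 'f', '--', 'Y', '', 's', '']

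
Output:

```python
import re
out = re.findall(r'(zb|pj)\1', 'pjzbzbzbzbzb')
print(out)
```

['zb', 'zb']

`\1` is not a pattern — it's the concrete string captured by group 1, re-applied verbatim.
Walking the string: at [2:6] match 'zbzb', group 1 = 'zb'; at [6:10] match 'zbzb', group 1 = 'zb'.
With a single group, `findall` returns only what that group captured — 2 items.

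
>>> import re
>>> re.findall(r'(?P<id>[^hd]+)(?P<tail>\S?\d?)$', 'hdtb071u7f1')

[('tb071u7f1', '')]

The pattern matches one or more of any character except [hd] (captured as 'id'); then optionally a non-whitespace character, then optionally a digit (captured as 'tail'); then anchored at the end.
Scanning left to right: at [2:11] match 'tb071u7f1', groups = ('tb071u7f1', '').
2 groups means the one result is a tuple of 2 captured strings — 1 here.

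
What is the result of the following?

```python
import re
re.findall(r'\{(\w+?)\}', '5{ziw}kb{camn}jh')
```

Walking the string: at [1:6] match '{ziw}', group 1 = 'ziw'; at [8:14] match '{camn}', group 1 = 'camn'.
One capturing group, so `findall` returns just the captured substring from each match — 2 in all.

['ziw', 'camn']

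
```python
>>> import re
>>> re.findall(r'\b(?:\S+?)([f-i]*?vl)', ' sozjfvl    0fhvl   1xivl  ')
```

['fvl', 'fhvl', 'ivl']

Lazy quantifiers expand one character at a time until the remainder of the pattern can match.
One capturing group, so `findall` returns just the captured substring from each match — 3 in all.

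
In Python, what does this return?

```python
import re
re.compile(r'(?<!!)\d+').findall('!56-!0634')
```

The negative lookahead/lookbehind blocks any match where the forbidden context is present.
`findall` yields the raw match text (2 of them) because the pattern has no groups.

['6', '634']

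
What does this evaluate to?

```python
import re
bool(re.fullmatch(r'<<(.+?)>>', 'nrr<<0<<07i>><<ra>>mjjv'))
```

`re.fullmatch` is like wrapping the pattern in `^…$` (in single-line mode).
Here the pattern can't cover the whole string, so the call returns None, and `bool(None)` is False.

False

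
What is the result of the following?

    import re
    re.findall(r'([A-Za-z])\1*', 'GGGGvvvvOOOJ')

['G', 'v', 'O', 'J']

A backreference is literal: `\1` must see the identical characters the first group matched.
Because there's exactly one group, `findall` drops the full match and keeps group 1 from each hit.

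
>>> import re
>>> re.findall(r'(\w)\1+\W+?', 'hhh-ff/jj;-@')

['h', 'f', 'j']

After group 1 captures some text, `\1` only succeeds where that same text appears again.
Matches: at [0:4] match 'hhh-', group 1 = 'h'; at [4:7] match 'ff/', group 1 = 'f'; at [7:10] match 'jj;', group 1 = 'j'.
One capturing group, so `findall` returns just the captured substring from each match — 3 in all.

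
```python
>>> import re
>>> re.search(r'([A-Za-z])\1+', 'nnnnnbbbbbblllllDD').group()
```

`\1` has to match the exact text group 1 already captured.
`re.search` scans for the first position where the pattern succeeds.
The match spans [0:5] → 'nnnnn'.
Captured: group 1 = 'n'.

'nnnnn'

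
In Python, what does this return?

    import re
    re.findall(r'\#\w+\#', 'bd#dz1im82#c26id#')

Scanning left to right: at [2:11] → '#dz1im82#'.
Since nothing is captured, `findall` lists the 1 matched substring directly.

['#dz1im82#']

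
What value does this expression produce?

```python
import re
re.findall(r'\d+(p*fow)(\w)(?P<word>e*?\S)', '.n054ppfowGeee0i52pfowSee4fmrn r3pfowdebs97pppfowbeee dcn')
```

[('ppfow', 'G', 'e'), ('pfow', 'S', 'e'), ('pfow', 'd', 'e'), ('pppfow', 'b', 'e')]

3 groups means each result is a tuple of 3 captured strings — 4 here.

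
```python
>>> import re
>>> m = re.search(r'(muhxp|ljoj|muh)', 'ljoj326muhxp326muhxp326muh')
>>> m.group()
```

'ljoj'

`re.search` scans for the first position where the pattern succeeds.
The match spans [0:4] → 'ljoj'.
Captured: group 1 = 'ljoj'.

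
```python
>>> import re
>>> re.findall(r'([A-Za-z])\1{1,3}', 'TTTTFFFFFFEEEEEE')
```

['T', 'F', 'F', 'E', 'E']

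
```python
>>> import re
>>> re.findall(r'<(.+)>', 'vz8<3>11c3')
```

Walking the string: at [3:6] match '<3>', group 1 = '3'.
Because there's exactly one group, `findall` drops the full match and keeps group 1 from the one hit.

['3']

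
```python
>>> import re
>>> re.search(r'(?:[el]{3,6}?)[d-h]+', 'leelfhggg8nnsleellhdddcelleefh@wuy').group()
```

The match spans [0:9] → 'leelfhggg'.

'leelfhggg'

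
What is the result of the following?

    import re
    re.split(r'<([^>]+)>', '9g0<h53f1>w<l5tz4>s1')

['9g0', 'h53f1', 'w', 'l5tz4', 's1']

Matches to split on: at [3:10] → '<h53f1>'; at [11:18] → '<l5tz4>'.
With a capturing group present, the delimiter's captured portion is kept in the result list.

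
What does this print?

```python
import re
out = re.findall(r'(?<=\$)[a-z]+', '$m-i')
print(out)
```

The positive lookaround only admits positions where the adjacent text matches; those characters stay outside the span.
Matches: at [1:2] → 'm'.
Since nothing is captured, `findall` lists the 1 matched substring directly.

['m']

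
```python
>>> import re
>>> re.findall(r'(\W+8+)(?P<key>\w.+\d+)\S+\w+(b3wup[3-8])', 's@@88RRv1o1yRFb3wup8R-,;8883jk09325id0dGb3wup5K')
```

[('@@88', 'RRv1o1yRFb3wup8R-,;8883jk09325id0', 'b3wup5')]

Pattern: one or more of a non-word character, then one or more of the literal '8' (captured); then a word character, then one or more of any character, then one or more of a digit (captured as 'key'); then one or more of a non-whitespace character; then one or more of a word character; then the literal 'b3', then the literal 'wup', then a character in [3-8] (captured).
With 3 capturing groups, `findall` returns a 3-tuple per match.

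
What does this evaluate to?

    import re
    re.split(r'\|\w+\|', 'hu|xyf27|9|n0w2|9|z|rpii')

`split` removes every match and returns the 4 fragments in between.

['hu', '9', '9', 'rpii']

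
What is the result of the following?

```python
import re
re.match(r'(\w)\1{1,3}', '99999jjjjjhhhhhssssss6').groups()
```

The backreference `\1` re-matches whatever the first group consumed, character for character.
`match` is anchored at position 0; if the pattern doesn't fit there, it returns None.
The match spans [0:4] → '9999'.
Captured: group 1 = '9'.

('9',)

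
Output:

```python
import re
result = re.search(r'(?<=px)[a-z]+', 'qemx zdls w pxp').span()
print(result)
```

(14, 15)

Lookahead/lookbehind check context without consuming it, so the matched span excludes the asserted characters.
`re.search` scans for the first position where the pattern succeeds.
The match spans [14:15] → 'p'.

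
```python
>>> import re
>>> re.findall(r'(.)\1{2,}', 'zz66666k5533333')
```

['6', '3']

`\1` has to match the exact text group 1 already captured.
Walking the string: at [2:7] match '66666', group 1 = '6'; at [10:15] match '33333', group 1 = '3'.
One capturing group, so `findall` returns just the captured substring from each match — 2 in all.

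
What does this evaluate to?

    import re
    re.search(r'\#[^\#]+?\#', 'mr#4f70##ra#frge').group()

`re.search` tries every starting position until one works.
The match spans [2:8] → '#4f70#'.

'#4f70#'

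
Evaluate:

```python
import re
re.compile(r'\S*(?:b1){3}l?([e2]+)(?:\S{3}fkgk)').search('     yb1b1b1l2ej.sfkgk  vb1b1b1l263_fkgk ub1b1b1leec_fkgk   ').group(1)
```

'2e'

The match spans [5:22] → 'yb1b1b1l2ej.sfkgk'.
Captured: group 1 = '2e'.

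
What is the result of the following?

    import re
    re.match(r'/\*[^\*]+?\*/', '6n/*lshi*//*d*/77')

None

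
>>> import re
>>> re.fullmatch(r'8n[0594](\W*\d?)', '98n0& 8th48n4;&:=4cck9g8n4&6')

None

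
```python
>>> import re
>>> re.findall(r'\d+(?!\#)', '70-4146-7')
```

['70', '4146', '7']

A negative assertion filters positions out without eating any characters.
`findall` yields the raw match text (3 of them) because the pattern has no groups.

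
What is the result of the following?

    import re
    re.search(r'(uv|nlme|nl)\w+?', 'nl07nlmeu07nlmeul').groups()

('nl',)

Unlike `match`, `search` isn't anchored — it looks for the pattern anywhere in the string.
The match spans [0:3] → 'nl0'.
Captured: group 1 = 'nl'.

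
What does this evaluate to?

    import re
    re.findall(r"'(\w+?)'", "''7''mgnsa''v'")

['7', 'mgnsa', 'v']

Walking the string: at [1:4] match "'7'", group 1 = '7'; at [4:11] match "'mgnsa'", group 1 = 'mgnsa'; at [11:14] match "'v'", group 1 = 'v'.
Because there's exactly one group, `findall` drops the full match and keeps group 1 from each hit.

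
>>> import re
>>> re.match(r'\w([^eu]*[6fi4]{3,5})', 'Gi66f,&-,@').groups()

('i66f',)

The match spans [0:5] → 'Gi66f'.
Captured: group 1 = 'i66f'.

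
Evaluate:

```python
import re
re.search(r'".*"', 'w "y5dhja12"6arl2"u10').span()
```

(2, 18)

The match spans [2:18] → '"y5dhja12"6arl2"'.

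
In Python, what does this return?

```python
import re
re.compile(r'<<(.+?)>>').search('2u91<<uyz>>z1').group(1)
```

'uyz'

The match spans [4:11] → '<<uyz>>'.
Captured: group 1 = 'uyz'.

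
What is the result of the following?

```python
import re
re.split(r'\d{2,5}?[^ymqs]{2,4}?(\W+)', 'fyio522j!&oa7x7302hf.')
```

The pattern matches 2 to 5 of a digit (lazy), then 2 to 4 of any character except [ymqs] (lazy); then one or more of a non-word character (captured).
Lazy quantifiers expand one character at a time until the remainder of the pattern can match.
Matches to split on: at [4:10] → '522j!&'; at [14:21] → '7302hf.'.
With a capturing group present, the delimiter's captured portion is kept in the result list.

['fyio', '!&', 'oa7x', '.', '']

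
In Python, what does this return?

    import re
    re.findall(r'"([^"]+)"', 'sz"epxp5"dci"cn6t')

`findall` collects group 1 from the one match (1 total).

['epxp5']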